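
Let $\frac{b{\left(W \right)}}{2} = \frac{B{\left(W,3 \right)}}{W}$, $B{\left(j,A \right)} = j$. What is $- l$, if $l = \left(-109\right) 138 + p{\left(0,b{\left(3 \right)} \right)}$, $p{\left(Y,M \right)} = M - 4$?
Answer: $15044$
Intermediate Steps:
$b{\left(W \right)} = 2$ ($b{\left(W \right)} = 2 \frac{W}{W} = 2 \cdot 1 = 2$)
$p{\left(Y,M \right)} = -4 + M$
$l = -15044$ ($l = \left(-109\right) 138 + \left(-4 + 2\right) = -15042 - 2 = -15044$)
$- l = \left(-1\right) \left(-15044\right) = 15044$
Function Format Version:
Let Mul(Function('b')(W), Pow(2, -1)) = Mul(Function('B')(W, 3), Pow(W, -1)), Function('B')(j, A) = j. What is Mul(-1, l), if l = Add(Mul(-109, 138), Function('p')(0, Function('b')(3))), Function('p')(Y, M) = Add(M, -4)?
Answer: 15044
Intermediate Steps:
Function('b')(W) = 2 (Function('b')(W) = Mul(2, Mul(W, Pow(W, -1))) = Mul(2, 1) = 2)
Function('p')(Y, M) = Add(-4, M)
l = -15044 (l = Add(Mul(-109, 138), Add(-4, 2)) = Add(-15042, -2) = -15044)
Mul(-1, l) = Mul(-1, -15044) = 15044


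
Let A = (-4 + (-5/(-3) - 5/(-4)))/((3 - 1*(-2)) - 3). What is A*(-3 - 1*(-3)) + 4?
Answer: 4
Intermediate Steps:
A = -13/24 (A = (-4 + (-5*(-1/3) - 5*(-1/4)))/((3 + 2) - 3) = (-4 + (5/3 + 5/4))/(5 - 3) = (-4 + 35/12)/2 = -13/12*1/2 = -13/24 ≈ -0.54167)
A*(-3 - 1*(-3)) + 4 = -13*(-3 - 1*(-3))/24 + 4 = -13*(-3 + 3)/24 + 4 = -13/24*0 + 4 = 0 + 4 = 4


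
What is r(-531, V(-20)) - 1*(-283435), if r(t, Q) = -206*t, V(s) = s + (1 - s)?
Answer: 392821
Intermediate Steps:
V(s) = 1
r(-531, V(-20)) - 1*(-283435) = -206*(-531) - 1*(-283435) = 109386 + 283435 = 392821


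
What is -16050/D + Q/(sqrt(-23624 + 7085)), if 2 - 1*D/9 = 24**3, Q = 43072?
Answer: 2675/20733 - 43072*I*sqrt(16539)/16539 ≈ 0.12902 - 334.92*I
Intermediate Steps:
D = -124398 (D = 18 - 9*24**3 = 18 - 9*13824 = 18 - 124416 = -124398)
-16050/D + Q/(sqrt(-23624 + 7085)) = -16050/(-124398) + 43072/(sqrt(-23624 + 7085)) = -16050*(-1/124398) + 43072/(sqrt(-16539)) = 2675/20733 + 43072/((I*sqrt(16539))) = 2675/20733 + 43072*(-I*sqrt(16539)/16539) = 2675/20733 - 43072*I*sqrt(16539)/16539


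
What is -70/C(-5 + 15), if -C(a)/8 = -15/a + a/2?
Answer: 5/2 ≈ 2.5000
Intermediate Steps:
C(a) = -4*a + 120/a (C(a) = -8*(-15/a + a/2) = -8*(a/2 - 15/a) = -4*a + 120/a)
-70/C(-5 + 15) = -70/(-4*(-5 + 15) + 120/(-5 + 15)) = -70/(-4*10 + 120/10) = -70/(-40 + 120*(1/10)) = -70/(-40 + 12) = -70/(-28) = -70*(-1/28) = 5/2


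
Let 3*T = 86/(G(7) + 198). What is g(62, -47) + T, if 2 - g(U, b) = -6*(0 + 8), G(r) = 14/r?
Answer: 15043/300 ≈ 50.143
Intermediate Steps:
g(U, b) = 50 (g(U, b) = 2 - (-6)*(0 + 8) = 2 - (-6)*8 = 2 - 1*(-48) = 2 + 48 = 50)
T = 43/300 (T = (86/(14/7 + 198))/3 = (86/(14*(1/7) + 198))/3 = (86/(2 + 198))/3 = (86/200)/3 = (86*(1/200))/3 = (1/3)*(43/100) = 43/300 ≈ 0.14333)
g(62, -47) + T = 50 + 43/300 = 15043/300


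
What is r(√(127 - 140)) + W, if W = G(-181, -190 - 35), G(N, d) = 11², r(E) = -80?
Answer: 41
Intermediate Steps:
G(N, d) = 121
W = 121
r(√(127 - 140)) + W = -80 + 121 = 41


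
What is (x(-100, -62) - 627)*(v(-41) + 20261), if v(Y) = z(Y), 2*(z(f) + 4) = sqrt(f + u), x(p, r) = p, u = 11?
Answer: -14726839 - 727*I*sqrt(30)/2 ≈ -1.4727e+7 - 1991.0*I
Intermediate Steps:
z(f) = -4 + sqrt(11 + f)/2 (z(f) = -4 + sqrt(f + 11)/2 = -4 + sqrt(11 + f)/2)
v(Y) = -4 + sqrt(11 + Y)/2
(x(-100, -62) - 627)*(v(-41) + 20261) = (-100 - 627)*((-4 + sqrt(11 - 41)/2) + 20261) = -727*((-4 + sqrt(-30)/2) + 20261) = -727*((-4 + (I*sqrt(30))/2) + 20261) = -727*((-4 + I*sqrt(30)/2) + 20261) = -727*(20257 + I*sqrt(30)/2) = -14726839 - 727*I*sqrt(30)/2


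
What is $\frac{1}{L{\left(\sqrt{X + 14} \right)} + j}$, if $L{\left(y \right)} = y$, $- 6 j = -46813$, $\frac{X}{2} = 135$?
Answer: $\frac{280878}{2191446745} - \frac{72 \sqrt{71}}{2191446745} \approx 0.00012789$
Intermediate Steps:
$X = 270$ ($X = 2 \cdot 135 = 270$)
$j = \frac{46813}{6}$ ($j = \left(- \frac{1}{6}\right) \left(-46813\right) = \frac{46813}{6} \approx 7802.2$)
$\frac{1}{L{\left(\sqrt{X + 14} \right)} + j} = \frac{1}{\sqrt{270 + 14} + \frac{46813}{6}} = \frac{1}{\sqrt{284} + \frac{46813}{6}} = \frac{1}{2 \sqrt{71} + \frac{46813}{6}} = \frac{1}{\frac{46813}{6} + 2 \sqrt{71}}$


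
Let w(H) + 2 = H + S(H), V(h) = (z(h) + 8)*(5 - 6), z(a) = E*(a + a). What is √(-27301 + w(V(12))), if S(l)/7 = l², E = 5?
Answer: √87257 ≈ 295.39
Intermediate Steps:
S(l) = 7*l²
z(a) = 10*a (z(a) = 5*(a + a) = 5*(2*a) = 10*a)
V(h) = -8 - 10*h (V(h) = (10*h + 8)*(5 - 6) = (8 + 10*h)*(-1) = -8 - 10*h)
w(H) = -2 + H + 7*H² (w(H) = -2 + (H + 7*H²) = -2 + H + 7*H²)
√(-27301 + w(V(12))) = √(-27301 + (-2 + (-8 - 10*12) + 7*(-8 - 10*12)²)) = √(-27301 + (-2 + (-8 - 120) + 7*(-8 - 120)²)) = √(-27301 + (-2 - 128 + 7*(-128)²)) = √(-27301 + (-2 - 128 + 7*16384)) = √(-27301 + (-2 - 128 + 114688)) = √(-27301 + 114558) = √87257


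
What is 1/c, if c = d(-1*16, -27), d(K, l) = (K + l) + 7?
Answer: -1/36 ≈ -0.027778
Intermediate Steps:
d(K, l) = 7 + K + l
c = -36 (c = 7 - 1*16 - 27 = 7 - 16 - 27 = -36)
1/c = 1/(-36) = -1/36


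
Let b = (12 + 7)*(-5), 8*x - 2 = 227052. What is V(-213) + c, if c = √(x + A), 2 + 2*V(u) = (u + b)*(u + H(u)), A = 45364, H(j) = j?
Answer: 65603 + √294983/2 ≈ 65875.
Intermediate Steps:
x = 113527/4 (x = ¼ + (⅛)*227052 = ¼ + 56763/2 = 113527/4 ≈ 28382.)
b = -95 (b = 19*(-5) = -95)
V(u) = -1 + u*(-95 + u) (V(u) = -1 + ((u - 95)*(u + u))/2 = -1 + ((-95 + u)*(2*u))/2 = -1 + (2*u*(-95 + u))/2 = -1 + u*(-95 + u))
c = √294983/2 (c = √(113527/4 + 45364) = √(294983/4) = √294983/2 ≈ 271.56)
V(-213) + c = (-1 + (-213)² - 95*(-213)) + √294983/2 = (-1 + 45369 + 20235) + √294983/2 = 65603 + √294983/2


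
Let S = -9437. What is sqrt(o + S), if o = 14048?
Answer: sqrt(4611) ≈ 67.904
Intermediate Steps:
sqrt(o + S) = sqrt(14048 - 9437) = sqrt(4611)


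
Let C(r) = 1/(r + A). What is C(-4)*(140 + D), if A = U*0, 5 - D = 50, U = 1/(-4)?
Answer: -95/4 ≈ -23.750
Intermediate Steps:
U = -1/4 ≈ -0.25000
D = -45 (D = 5 - 1*50 = 5 - 50 = -45)
A = 0 (A = -1/4*0 = 0)
C(r) = 1/r (C(r) = 1/(r + 0) = 1/r)
C(-4)*(140 + D) = (140 - 45)/(-4) = -1/4*95 = -95/4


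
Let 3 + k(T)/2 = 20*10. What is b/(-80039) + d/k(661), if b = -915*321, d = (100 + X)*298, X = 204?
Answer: 3683308399/15767683 ≈ 233.60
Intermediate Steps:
k(T) = 394 (k(T) = -6 + 2*(20*10) = -6 + 2*200 = -6 + 400 = 394)
d = 90592 (d = (100 + 204)*298 = 304*298 = 90592)
b = -293715
b/(-80039) + d/k(661) = -293715/(-80039) + 90592/394 = -293715*(-1/80039) + 90592*(1/394) = 293715/80039 + 45296/197 = 3683308399/15767683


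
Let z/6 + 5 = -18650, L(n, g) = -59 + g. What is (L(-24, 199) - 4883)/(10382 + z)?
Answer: 4743/101548 ≈ 0.046707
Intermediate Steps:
z = -111930 (z = -30 + 6*(-18650) = -30 - 111900 = -111930)
(L(-24, 199) - 4883)/(10382 + z) = ((-59 + 199) - 4883)/(10382 - 111930) = (140 - 4883)/(-101548) = -4743*(-1/101548) = 4743/101548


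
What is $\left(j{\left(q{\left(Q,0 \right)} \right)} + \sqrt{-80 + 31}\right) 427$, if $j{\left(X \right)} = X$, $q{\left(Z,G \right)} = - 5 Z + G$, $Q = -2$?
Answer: $4270 + 2989 i \approx 4270.0 + 2989.0 i$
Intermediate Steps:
$q{\left(Z,G \right)} = G - 5 Z$
$\left(j{\left(q{\left(Q,0 \right)} \right)} + \sqrt{-80 + 31}\right) 427 = \left(\left(0 - -10\right) + \sqrt{-80 + 31}\right) 427 = \left(\left(0 + 10\right) + \sqrt{-49}\right) 427 = \left(10 + 7 i\right) 427 = 4270 + 2989 i$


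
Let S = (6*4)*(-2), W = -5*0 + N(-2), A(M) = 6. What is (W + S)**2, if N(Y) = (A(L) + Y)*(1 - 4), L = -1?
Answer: 3600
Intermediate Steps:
N(Y) = -18 - 3*Y (N(Y) = (6 + Y)*(1 - 4) = (6 + Y)*(-3) = -18 - 3*Y)
W = -12 (W = -5*0 + (-18 - 3*(-2)) = 0 + (-18 + 6) = 0 - 12 = -12)
S = -48 (S = 24*(-2) = -48)
(W + S)**2 = (-12 - 48)**2 = (-60)**2 = 3600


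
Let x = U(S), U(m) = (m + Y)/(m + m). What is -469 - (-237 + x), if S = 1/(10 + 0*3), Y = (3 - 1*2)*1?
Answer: -475/2 ≈ -237.50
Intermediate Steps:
Y = 1 (Y = (3 - 2)*1 = 1*1 = 1)
S = ⅒ (S = 1/(10 + 0) = 1/10 = ⅒ ≈ 0.10000)
U(m) = (1 + m)/(2*m) (U(m) = (m + 1)/(m + m) = (1 + m)/((2*m)) = (1 + m)*(1/(2*m)) = (1 + m)/(2*m))
x = 11/2 (x = (1 + ⅒)/(2*(⅒)) = (½)*10*(11/10) = 11/2 ≈ 5.5000)
-469 - (-237 + x) = -469 - (-237 + 11/2) = -469 - 1*(-463/2) = -469 + 463/2 = -475/2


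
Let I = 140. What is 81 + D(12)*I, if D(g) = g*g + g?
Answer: 21921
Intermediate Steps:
D(g) = g + g**2 (D(g) = g**2 + g = g + g**2)
81 + D(12)*I = 81 + (12*(1 + 12))*140 = 81 + (12*13)*140 = 81 + 156*140 = 81 + 21840 = 21921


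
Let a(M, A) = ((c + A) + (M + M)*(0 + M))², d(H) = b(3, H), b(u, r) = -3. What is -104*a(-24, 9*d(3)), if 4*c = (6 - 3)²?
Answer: -264304053/2 ≈ -1.3215e+8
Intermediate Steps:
d(H) = -3
c = 9/4 (c = (6 - 3)²/4 = (¼)*3² = (¼)*9 = 9/4 ≈ 2.2500)
a(M, A) = (9/4 + A + 2*M²)² (a(M, A) = ((9/4 + A) + (M + M)*(0 + M))² = ((9/4 + A) + (2*M)*M)² = ((9/4 + A) + 2*M²)² = (9/4 + A + 2*M²)²)
-104*a(-24, 9*d(3)) = -13*(9 + 4*(9*(-3)) + 8*(-24)²)²/2 = -13*(9 + 4*(-27) + 8*576)²/2 = -13*(9 - 108 + 4608)²/2 = -13*4509²/2 = -13*20331081/2 = -104*20331081/16 = -264304053/2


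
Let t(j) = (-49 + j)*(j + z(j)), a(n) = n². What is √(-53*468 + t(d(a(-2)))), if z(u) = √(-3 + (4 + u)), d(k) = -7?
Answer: 2*√(-6103 - 14*I*√6) ≈ 0.43897 - 156.24*I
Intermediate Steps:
z(u) = √(1 + u)
t(j) = (-49 + j)*(j + √(1 + j))
√(-53*468 + t(d(a(-2)))) = √(-53*468 + ((-7)² - 49*(-7) - 49*√(1 - 7) - 7*√(1 - 7))) = √(-24804 + (49 + 343 - 49*I*√6 - 7*I*√6)) = √(-24804 + (392 - 56*I*√6)) = √(-24412 - 56*I*√6)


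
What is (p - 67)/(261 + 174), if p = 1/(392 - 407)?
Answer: -1006/6525 ≈ -0.15418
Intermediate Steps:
p = -1/15 (p = 1/(-15) = -1/15 ≈ -0.066667)
(p - 67)/(261 + 174) = (-1/15 - 67)/(261 + 174) = -1006/15/435 = -1006/15*1/435 = -1006/6525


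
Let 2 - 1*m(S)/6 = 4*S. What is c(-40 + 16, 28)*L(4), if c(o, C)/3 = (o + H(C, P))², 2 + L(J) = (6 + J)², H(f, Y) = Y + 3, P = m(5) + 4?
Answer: 4593750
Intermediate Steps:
m(S) = 12 - 24*S
P = -104 (P = (12 - 24*5) + 4 = (12 - 120) + 4 = -108 + 4 = -104)
H(f, Y) = 3 + Y
L(J) = -2 + (6 + J)²
c(o, C) = 3*(-101 + o)² (c(o, C) = 3*(o + (3 - 104))² = 3*(o - 101)² = 3*(-101 + o)²)
c(-40 + 16, 28)*L(4) = (3*(-101 + (-40 + 16))²)*(-2 + (6 + 4)²) = (3*(-101 - 24)²)*(-2 + 10²) = (3*(-125)²)*(-2 + 100) = (3*15625)*98 = 46875*98 = 4593750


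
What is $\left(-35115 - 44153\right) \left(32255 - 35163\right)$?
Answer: $230511344$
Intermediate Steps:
$\left(-35115 - 44153\right) \left(32255 - 35163\right) = \left(-79268\right) \left(-2908\right) = 230511344$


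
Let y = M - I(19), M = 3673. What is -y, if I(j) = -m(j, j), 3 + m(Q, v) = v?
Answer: -3689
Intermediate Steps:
m(Q, v) = -3 + v
I(j) = 3 - j (I(j) = -(-3 + j) = 3 - j)
y = 3689 (y = 3673 - (3 - 1*19) = 3673 - (3 - 19) = 3673 - 1*(-16) = 3673 + 16 = 3689)
-y = -1*3689 = -3689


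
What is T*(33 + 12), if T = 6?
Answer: 270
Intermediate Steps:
T*(33 + 12) = 6*(33 + 12) = 6*45 = 270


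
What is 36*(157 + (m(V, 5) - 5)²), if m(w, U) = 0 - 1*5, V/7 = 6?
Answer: 9252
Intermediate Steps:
V = 42 (V = 7*6 = 42)
m(w, U) = -5 (m(w, U) = 0 - 5 = -5)
36*(157 + (m(V, 5) - 5)²) = 36*(157 + (-5 - 5)²) = 36*(157 + (-10)²) = 36*(157 + 100) = 36*257 = 9252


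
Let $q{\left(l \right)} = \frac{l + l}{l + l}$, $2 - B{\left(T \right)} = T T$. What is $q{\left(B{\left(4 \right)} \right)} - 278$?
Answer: $-277$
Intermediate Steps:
$B{\left(T \right)} = 2 - T^{2}$ ($B{\left(T \right)} = 2 - T T = 2 - T^{2}$)
$q{\left(l \right)} = 1$ ($q{\left(l \right)} = \frac{2 l}{2 l} = 2 l \frac{1}{2 l} = 1$)
$q{\left(B{\left(4 \right)} \right)} - 278 = 1 - 278 = -277$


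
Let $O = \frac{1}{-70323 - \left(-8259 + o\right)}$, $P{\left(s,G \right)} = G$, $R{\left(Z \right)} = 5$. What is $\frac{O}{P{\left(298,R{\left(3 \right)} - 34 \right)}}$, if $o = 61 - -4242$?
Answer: $\frac{1}{1924643} \approx 5.1958 \cdot 10^{-7}$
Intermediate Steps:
$o = 4303$ ($o = 61 + 4242 = 4303$)
$O = - \frac{1}{66367}$ ($O = \frac{1}{-70323 + \left(\left(69 + 90 \cdot 91\right) - 4303\right)} = \frac{1}{-70323 + \left(\left(69 + 8190\right) - 4303\right)} = \frac{1}{-70323 + \left(8259 - 4303\right)} = \frac{1}{-70323 + 3956} = \frac{1}{-66367} = - \frac{1}{66367} \approx -1.5068 \cdot 10^{-5}$)
$\frac{O}{P{\left(298,R{\left(3 \right)} - 34 \right)}} = - \frac{1}{66367 \left(5 - 34\right)} = - \frac{1}{66367 \left(-29\right)} = \left(- \frac{1}{66367}\right) \left(- \frac{1}{29}\right) = \frac{1}{1924643}$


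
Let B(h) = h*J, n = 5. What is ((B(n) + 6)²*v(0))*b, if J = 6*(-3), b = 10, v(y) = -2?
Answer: -141120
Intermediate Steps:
J = -18
B(h) = -18*h (B(h) = h*(-18) = -18*h)
((B(n) + 6)²*v(0))*b = ((-18*5 + 6)²*(-2))*10 = ((-90 + 6)²*(-2))*10 = ((-84)²*(-2))*10 = (7056*(-2))*10 = -14112*10 = -141120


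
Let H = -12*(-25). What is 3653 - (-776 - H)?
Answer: 4729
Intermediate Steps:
H = 300
3653 - (-776 - H) = 3653 - (-776 - 1*300) = 3653 - (-776 - 300) = 3653 - 1*(-1076) = 3653 + 1076 = 4729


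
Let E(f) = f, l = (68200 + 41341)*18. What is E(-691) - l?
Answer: -1972429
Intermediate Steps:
l = 1971738 (l = 109541*18 = 1971738)
E(-691) - l = -691 - 1*1971738 = -691 - 1971738 = -1972429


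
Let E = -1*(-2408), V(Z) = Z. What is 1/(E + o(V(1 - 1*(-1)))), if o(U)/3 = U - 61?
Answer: 1/2231 ≈ 0.00044823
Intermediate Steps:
o(U) = -183 + 3*U (o(U) = 3*(U - 61) = 3*(-61 + U) = -183 + 3*U)
E = 2408
1/(E + o(V(1 - 1*(-1)))) = 1/(2408 + (-183 + 3*(1 - 1*(-1)))) = 1/(2408 + (-183 + 3*(1 + 1))) = 1/(2408 + (-183 + 3*2)) = 1/(2408 + (-183 + 6)) = 1/(2408 - 177) = 1/2231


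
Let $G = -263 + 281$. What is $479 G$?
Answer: $8622$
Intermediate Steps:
$G = 18$
$479 G = 479 \cdot 18 = 8622$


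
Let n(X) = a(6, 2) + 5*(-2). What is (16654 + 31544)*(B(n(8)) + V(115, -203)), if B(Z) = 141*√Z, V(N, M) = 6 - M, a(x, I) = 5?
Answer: 10073382 + 6795918*I*√5 ≈ 1.0073e+7 + 1.5196e+7*I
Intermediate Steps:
n(X) = -5 (n(X) = 5 + 5*(-2) = 5 - 10 = -5)
(16654 + 31544)*(B(n(8)) + V(115, -203)) = (16654 + 31544)*(141*√(-5) + (6 - 1*(-203))) = 48198*(141*(I*√5) + (6 + 203)) = 48198*(141*I*√5 + 209) = 48198*(209 + 141*I*√5) = 10073382 + 6795918*I*√5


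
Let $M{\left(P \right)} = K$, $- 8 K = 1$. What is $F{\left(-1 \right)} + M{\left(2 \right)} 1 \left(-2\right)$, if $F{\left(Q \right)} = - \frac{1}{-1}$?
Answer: $\frac{5}{4} \approx 1.25$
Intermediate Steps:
$F{\left(Q \right)} = 1$ ($F{\left(Q \right)} = \left(-1\right) \left(-1\right) = 1$)
$K = - \frac{1}{8}$ ($K = \left(- \frac{1}{8}\right) 1 = - \frac{1}{8} \approx -0.125$)
$M{\left(P \right)} = - \frac{1}{8}$
$F{\left(-1 \right)} + M{\left(2 \right)} 1 \left(-2\right) = 1 - \frac{1 \left(-2\right)}{8} = 1 - - \frac{1}{4} = 1 + \frac{1}{4} = \frac{5}{4}$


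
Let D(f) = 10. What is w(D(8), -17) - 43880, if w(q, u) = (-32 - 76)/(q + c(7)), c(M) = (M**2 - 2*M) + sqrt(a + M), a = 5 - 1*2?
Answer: -17684612/403 + 108*sqrt(10)/2015 ≈ -43882.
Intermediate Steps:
a = 3 (a = 5 - 2 = 3)
c(M) = M**2 + sqrt(3 + M) - 2*M (c(M) = (M**2 - 2*M) + sqrt(3 + M) = M**2 + sqrt(3 + M) - 2*M)
w(q, u) = -108/(35 + q + sqrt(10)) (w(q, u) = (-32 - 76)/(q + (7**2 + sqrt(3 + 7) - 2*7)) = -108/(q + (49 + sqrt(10) - 14)) = -108/(q + (35 + sqrt(10))) = -108/(35 + q + sqrt(10)))
w(D(8), -17) - 43880 = -108/(35 + 10 + sqrt(10)) - 43880 = -108/(45 + sqrt(10)) - 43880 = -43880 - 108/(45 + sqrt(10))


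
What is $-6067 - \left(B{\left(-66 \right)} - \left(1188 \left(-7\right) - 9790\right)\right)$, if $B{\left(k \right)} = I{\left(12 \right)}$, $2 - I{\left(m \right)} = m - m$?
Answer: $-24175$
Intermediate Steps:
$I{\left(m \right)} = 2$ ($I{\left(m \right)} = 2 - \left(m - m\right) = 2 - 0 = 2 + 0 = 2$)
$B{\left(k \right)} = 2$
$-6067 - \left(B{\left(-66 \right)} - \left(1188 \left(-7\right) - 9790\right)\right) = -6067 - \left(2 - \left(1188 \left(-7\right) - 9790\right)\right) = -6067 - \left(2 - \left(-8316 - 9790\right)\right) = -6067 - \left(2 - -18106\right) = -6067 - \left(2 + 18106\right) = -6067 - 18108 = -24175$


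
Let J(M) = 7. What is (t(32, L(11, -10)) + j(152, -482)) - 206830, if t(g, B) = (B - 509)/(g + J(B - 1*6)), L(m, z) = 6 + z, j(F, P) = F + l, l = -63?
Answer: -2687804/13 ≈ -2.0675e+5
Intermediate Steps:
j(F, P) = -63 + F (j(F, P) = F - 63 = -63 + F)
t(g, B) = (-509 + B)/(7 + g) (t(g, B) = (B - 509)/(g + 7) = (-509 + B)/(7 + g))
(t(32, L(11, -10)) + j(152, -482)) - 206830 = ((-509 + (6 - 10))/(7 + 32) + (-63 + 152)) - 206830 = ((-509 - 4)/39 + 89) - 206830 = ((1/39)*(-513) + 89) - 206830 = (-171/13 + 89) - 206830 = 986/13 - 206830 = -2687804/13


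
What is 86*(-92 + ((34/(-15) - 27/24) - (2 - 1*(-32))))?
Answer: -667661/60 ≈ -11128.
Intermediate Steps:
86*(-92 + ((34/(-15) - 27/24) - (2 - 1*(-32)))) = 86*(-92 + ((34*(-1/15) - 27*1/24) - (2 + 32))) = 86*(-92 + ((-34/15 - 9/8) - 1*34)) = 86*(-92 + (-407/120 - 34)) = 86*(-92 - 4487/120) = 86*(-15527/120) = -667661/60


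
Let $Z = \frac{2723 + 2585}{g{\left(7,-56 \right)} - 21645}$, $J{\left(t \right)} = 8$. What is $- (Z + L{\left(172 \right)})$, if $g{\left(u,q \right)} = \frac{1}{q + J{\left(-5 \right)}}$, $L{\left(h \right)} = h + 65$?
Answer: $- \frac{245978973}{1038961} \approx -236.75$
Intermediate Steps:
$L{\left(h \right)} = 65 + h$
$g{\left(u,q \right)} = \frac{1}{8 + q}$ ($g{\left(u,q \right)} = \frac{1}{q + 8} = \frac{1}{8 + q}$)
$Z = - \frac{254784}{1038961}$ ($Z = \frac{2723 + 2585}{\frac{1}{8 - 56} - 21645} = \frac{5308}{\frac{1}{-48} - 21645} = \frac{5308}{- \frac{1}{48} - 21645} = \frac{5308}{- \frac{1038961}{48}} = 5308 \left(- \frac{48}{1038961}\right) = - \frac{254784}{1038961} \approx -0.24523$)
$- (Z + L{\left(172 \right)}) = - (- \frac{254784}{1038961} + \left(65 + 172\right)) = - (- \frac{254784}{1038961} + 237) = \left(-1\right) \frac{245978973}{1038961} = - \frac{245978973}{1038961}$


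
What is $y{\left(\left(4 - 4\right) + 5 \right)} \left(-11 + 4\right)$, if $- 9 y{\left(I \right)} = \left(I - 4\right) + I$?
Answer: $\frac{14}{3} \approx 4.6667$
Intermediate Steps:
$y{\left(I \right)} = \frac{4}{9} - \frac{2 I}{9}$ ($y{\left(I \right)} = - \frac{\left(I - 4\right) + I}{9} = - \frac{\left(-4 + I\right) + I}{9} = - \frac{-4 + 2 I}{9} = \frac{4}{9} - \frac{2 I}{9}$)
$y{\left(\left(4 - 4\right) + 5 \right)} \left(-11 + 4\right) = \left(\frac{4}{9} - \frac{2 \left(\left(4 - 4\right) + 5\right)}{9}\right) \left(-11 + 4\right) = \left(\frac{4}{9} - \frac{2 \left(0 + 5\right)}{9}\right) \left(-7\right) = \left(\frac{4}{9} - \frac{10}{9}\right) \left(-7\right) = \left(- \frac{2}{3}\right) \left(-7\right) = \frac{14}{3}$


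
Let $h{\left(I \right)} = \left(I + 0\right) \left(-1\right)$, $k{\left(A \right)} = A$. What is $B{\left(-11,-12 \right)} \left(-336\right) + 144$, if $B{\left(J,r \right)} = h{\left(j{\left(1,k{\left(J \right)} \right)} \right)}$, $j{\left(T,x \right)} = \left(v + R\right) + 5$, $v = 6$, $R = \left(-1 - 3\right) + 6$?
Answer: $4512$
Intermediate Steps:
$R = 2$ ($R = -4 + 6 = 2$)
$j{\left(T,x \right)} = 13$ ($j{\left(T,x \right)} = \left(6 + 2\right) + 5 = 8 + 5 = 13$)
$h{\left(I \right)} = - I$ ($h{\left(I \right)} = I \left(-1\right) = - I$)
$B{\left(J,r \right)} = -13$ ($B{\left(J,r \right)} = \left(-1\right) 13 = -13$)
$B{\left(-11,-12 \right)} \left(-336\right) + 144 = \left(-13\right) \left(-336\right) + 144 = 4368 + 144 = 4512$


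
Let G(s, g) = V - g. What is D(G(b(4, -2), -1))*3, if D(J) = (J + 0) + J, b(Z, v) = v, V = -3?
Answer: -12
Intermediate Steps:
G(s, g) = -3 - g
D(J) = 2*J (D(J) = J + J = 2*J)
D(G(b(4, -2), -1))*3 = (2*(-3 - 1*(-1)))*3 = (2*(-3 + 1))*3 = (2*(-2))*3 = -4*3 = -12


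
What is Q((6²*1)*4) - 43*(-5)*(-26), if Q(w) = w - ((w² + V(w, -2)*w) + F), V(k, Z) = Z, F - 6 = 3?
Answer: -25903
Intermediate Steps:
F = 9 (F = 6 + 3 = 9)
Q(w) = -9 - w² + 3*w (Q(w) = w - ((w² - 2*w) + 9) = w - (9 + w² - 2*w) = w + (-9 - w² + 2*w) = -9 - w² + 3*w)
Q((6²*1)*4) - 43*(-5)*(-26) = (-9 - ((6²*1)*4)² + 3*((6²*1)*4)) - 43*(-5)*(-26) = (-9 - ((36*1)*4)² + 3*((36*1)*4)) + 215*(-26) = (-9 - (36*4)² + 3*(36*4)) - 5590 = (-9 - 1*144² + 3*144) - 5590 = (-9 - 1*20736 + 432) - 5590 = (-9 - 20736 + 432) - 5590 = -20313 - 5590 = -25903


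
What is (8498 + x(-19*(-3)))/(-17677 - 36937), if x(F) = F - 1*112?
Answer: -8443/54614 ≈ -0.15459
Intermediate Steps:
x(F) = -112 + F (x(F) = F - 112 = -112 + F)
(8498 + x(-19*(-3)))/(-17677 - 36937) = (8498 + (-112 - 19*(-3)))/(-17677 - 36937) = (8498 + (-112 + 57))/(-54614) = (8498 - 55)*(-1/54614) = 8443*(-1/54614) = -8443/54614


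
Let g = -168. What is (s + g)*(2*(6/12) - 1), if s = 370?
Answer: 0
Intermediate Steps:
(s + g)*(2*(6/12) - 1) = (370 - 168)*(2*(6/12) - 1) = 202*(2*(6*(1/12)) - 1) = 202*(2*(½) - 1) = 202*(1 - 1) = 202*0 = 0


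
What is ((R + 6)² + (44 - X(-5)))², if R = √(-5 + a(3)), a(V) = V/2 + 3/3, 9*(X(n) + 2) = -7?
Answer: 1971385/324 + 2890*I*√10/3 ≈ 6084.5 + 3046.3*I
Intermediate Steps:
X(n) = -25/9 (X(n) = -2 + (⅑)*(-7) = -2 - 7/9 = -25/9)
a(V) = 1 + V/2 (a(V) = V*(½) + 3*(⅓) = V/2 + 1 = 1 + V/2)
R = I*√10/2 (R = √(-5 + (1 + (½)*3)) = √(-5 + (1 + 3/2)) = √(-5 + 5/2) = √(-5/2) = I*√10/2 ≈ 1.5811*I)
((R + 6)² + (44 - X(-5)))² = ((I*√10/2 + 6)² + (44 - 1*(-25/9)))² = ((6 + I*√10/2)² + (44 + 25/9))² = ((6 + I*√10/2)² + 421/9)² = (421/9 + (6 + I*√10/2)²)²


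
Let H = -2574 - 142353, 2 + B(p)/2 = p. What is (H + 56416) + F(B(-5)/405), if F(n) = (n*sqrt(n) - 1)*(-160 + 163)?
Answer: -88514 - 14*I*sqrt(70)/6075 ≈ -88514.0 - 0.019281*I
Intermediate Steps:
B(p) = -4 + 2*p
H = -144927
F(n) = -3 + 3*n**(3/2) (F(n) = (n**(3/2) - 1)*3 = (-1 + n**(3/2))*3 = -3 + 3*n**(3/2))
(H + 56416) + F(B(-5)/405) = (-144927 + 56416) + (-3 + 3*((-4 + 2*(-5))/405)**(3/2)) = -88511 + (-3 + 3*((-4 - 10)*(1/405))**(3/2)) = -88511 + (-3 + 3*(-14*1/405)**(3/2)) = -88511 + (-3 + 3*(-14/405)**(3/2)) = -88511 + (-3 + 3*(-14*I*sqrt(70)/18225)) = -88511 + (-3 - 14*I*sqrt(70)/6075) = -88514 - 14*I*sqrt(70)/6075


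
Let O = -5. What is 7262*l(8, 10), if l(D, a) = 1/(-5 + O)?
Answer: -3631/5 ≈ -726.20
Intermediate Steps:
l(D, a) = -1/10 (l(D, a) = 1/(-5 - 5) = 1/(-10) = -1/10)
7262*l(8, 10) = 7262*(-1/10) = -3631/5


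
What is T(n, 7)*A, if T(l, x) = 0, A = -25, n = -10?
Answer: 0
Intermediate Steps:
T(n, 7)*A = 0*(-25) = 0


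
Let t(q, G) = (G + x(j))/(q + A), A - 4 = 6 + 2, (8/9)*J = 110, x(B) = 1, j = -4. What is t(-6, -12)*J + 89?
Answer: -1103/8 ≈ -137.88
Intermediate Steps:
J = 495/4 (J = (9/8)*110 = 495/4 ≈ 123.75)
A = 12 (A = 4 + (6 + 2) = 4 + 8 = 12)
t(q, G) = (1 + G)/(12 + q) (t(q, G) = (G + 1)/(q + 12) = (1 + G)/(12 + q))
t(-6, -12)*J + 89 = ((1 - 12)/(12 - 6))*(495/4) + 89 = (-11/6)*(495/4) + 89 = ((1/6)*(-11))*(495/4) + 89 = -11/6*495/4 + 89 = -1815/8 + 89 = -1103/8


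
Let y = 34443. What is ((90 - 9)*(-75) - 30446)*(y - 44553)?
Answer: 369227310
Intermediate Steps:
((90 - 9)*(-75) - 30446)*(y - 44553) = ((90 - 9)*(-75) - 30446)*(34443 - 44553) = (81*(-75) - 30446)*(-10110) = (-6075 - 30446)*(-10110) = -36521*(-10110) = 369227310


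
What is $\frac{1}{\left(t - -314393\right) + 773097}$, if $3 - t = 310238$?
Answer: $\frac{1}{777255} \approx 1.2866 \cdot 10^{-6}$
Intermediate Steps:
$t = -310235$ ($t = 3 - 310238 = -310235$)
$\frac{1}{\left(t - -314393\right) + 773097} = \frac{1}{\left(-310235 - -314393\right) + 773097} = \frac{1}{\left(-310235 + 314393\right) + 773097} = \frac{1}{4158 + 773097} = \frac{1}{777255}$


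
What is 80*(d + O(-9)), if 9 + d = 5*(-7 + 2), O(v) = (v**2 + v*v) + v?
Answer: 9520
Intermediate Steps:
O(v) = v + 2*v**2 (O(v) = (v**2 + v**2) + v = 2*v**2 + v = v + 2*v**2)
d = -34 (d = -9 + 5*(-7 + 2) = -9 + 5*(-5) = -9 - 25 = -34)
80*(d + O(-9)) = 80*(-34 - 9*(1 + 2*(-9))) = 80*(-34 - 9*(1 - 18)) = 80*(-34 - 9*(-17)) = 80*(-34 + 153) = 80*119 = 9520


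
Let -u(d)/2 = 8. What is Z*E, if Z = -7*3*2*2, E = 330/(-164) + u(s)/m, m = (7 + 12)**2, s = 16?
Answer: 2556834/14801 ≈ 172.75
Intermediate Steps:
u(d) = -16 (u(d) = -2*8 = -16)
m = 361 (m = 19**2 = 361)
E = -60877/29602 (E = 330/(-164) - 16/361 = 330*(-1/164) - 16*1/361 = -165/82 - 16/361 = -60877/29602 ≈ -2.0565)
Z = -84 (Z = -42*2 = -7*12 = -84)
Z*E = -84*(-60877/29602) = 2556834/14801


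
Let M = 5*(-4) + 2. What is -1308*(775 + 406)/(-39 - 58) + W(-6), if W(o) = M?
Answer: 1543002/97 ≈ 15907.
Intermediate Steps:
M = -18 (M = -20 + 2 = -18)
W(o) = -18
-1308*(775 + 406)/(-39 - 58) + W(-6) = -1308*(775 + 406)/(-39 - 58) - 18 = -1544748/(-97) - 18 = -1544748*(-1)/97 - 18 = -1308*(-1181/97) - 18 = 1544748/97 - 18 = 1543002/97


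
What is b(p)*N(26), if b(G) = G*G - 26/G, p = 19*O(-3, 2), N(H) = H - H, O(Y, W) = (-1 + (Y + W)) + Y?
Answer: 0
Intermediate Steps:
O(Y, W) = -1 + W + 2*Y (O(Y, W) = (-1 + (W + Y)) + Y = (-1 + W + Y) + Y = -1 + W + 2*Y)
N(H) = 0
p = -95 (p = 19*(-1 + 2 + 2*(-3)) = 19*(-1 + 2 - 6) = 19*(-5) = -95)
b(G) = G² - 26/G
b(p)*N(26) = ((-26 + (-95)³)/(-95))*0 = -(-26 - 857375)/95*0 = -1/95*(-857401)*0 = (857401/95)*0 = 0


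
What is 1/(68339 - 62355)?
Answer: 1/5984 ≈ 0.00016711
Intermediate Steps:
1/(68339 - 62355) = 1/5984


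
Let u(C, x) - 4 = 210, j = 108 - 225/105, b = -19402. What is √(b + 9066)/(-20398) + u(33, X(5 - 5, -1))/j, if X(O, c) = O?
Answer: 1498/741 - 2*I*√646/10199 ≈ 2.0216 - 0.0049841*I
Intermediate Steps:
j = 741/7 (j = 108 - 225/105 = 108 - 15*⅐ = 108 - 15/7 = 741/7 ≈ 105.86)
u(C, x) = 214 (u(C, x) = 4 + 210 = 214)
√(b + 9066)/(-20398) + u(33, X(5 - 5, -1))/j = √(-19402 + 9066)/(-20398) + 214/(741/7) = √(-10336)*(-1/20398) + 214*(7/741) = (4*I*√646)*(-1/20398) + 1498/741 = -2*I*√646/10199 + 1498/741 = 1498/741 - 2*I*√646/10199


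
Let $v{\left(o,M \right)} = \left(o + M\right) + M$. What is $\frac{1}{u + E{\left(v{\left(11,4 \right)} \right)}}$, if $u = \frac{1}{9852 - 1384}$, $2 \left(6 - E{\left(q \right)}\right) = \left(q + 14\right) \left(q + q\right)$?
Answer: $- \frac{8468}{5258627} \approx -0.0016103$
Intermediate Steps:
$v{\left(o,M \right)} = o + 2 M$ ($v{\left(o,M \right)} = \left(M + o\right) + M = o + 2 M$)
$E{\left(q \right)} = 6 - q \left(14 + q\right)$ ($E{\left(q \right)} = 6 - \frac{\left(q + 14\right) \left(q + q\right)}{2} = 6 - \frac{\left(14 + q\right) 2 q}{2} = 6 - \frac{2 q \left(14 + q\right)}{2} = 6 - q \left(14 + q\right)$)
$u = \frac{1}{8468} \approx 0.00011809$
$\frac{1}{u + E{\left(v{\left(11,4 \right)} \right)}} = \frac{1}{\frac{1}{8468} - \left(-6 + \left(11 + 2 \cdot 4\right)^{2} + 14 \left(11 + 2 \cdot 4\right)\right)} = \frac{1}{\frac{1}{8468} - \left(-6 + \left(11 + 8\right)^{2} + 14 \left(11 + 8\right)\right)} = \frac{1}{\frac{1}{8468} - 621} = \frac{1}{- \frac{5258627}{8468}} = - \frac{8468}{5258627}$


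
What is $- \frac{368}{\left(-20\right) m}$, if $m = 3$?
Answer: $\frac{92}{15} \approx 6.1333$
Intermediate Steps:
$- \frac{368}{\left(-20\right) m} = - \frac{368}{\left(-20\right) 3} = - \frac{368}{-60} = \left(-368\right) \left(- \frac{1}{60}\right) = \frac{92}{15}$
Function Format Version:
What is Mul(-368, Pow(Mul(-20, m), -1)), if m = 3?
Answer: Rational(92, 15) ≈ 6.1333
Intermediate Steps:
Mul(-368, Pow(Mul(-20, m), -1)) = Mul(-368, Pow(Mul(-20, 3), -1)) = Mul(-368, Pow(-60, -1)) = Mul(-368, Rational(-1, 60)) = Rational(92, 15)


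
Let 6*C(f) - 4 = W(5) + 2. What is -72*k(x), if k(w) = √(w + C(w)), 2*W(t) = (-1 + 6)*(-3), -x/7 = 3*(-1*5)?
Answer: -36*√419 ≈ -736.90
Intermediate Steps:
x = 105 (x = -21*(-1*5) = -21*(-5) = -7*(-15) = 105)
W(t) = -15/2 (W(t) = ((-1 + 6)*(-3))/2 = (5*(-3))/2 = (½)*(-15) = -15/2)
C(f) = -¼ (C(f) = ⅔ + (-15/2 + 2)/6 = ⅔ + (⅙)*(-11/2) = ⅔ - 11/12 = -¼)
k(w) = √(-¼ + w) (k(w) = √(w - ¼) = √(-¼ + w))
-72*k(x) = -36*√(-1 + 4*105) = -36*√(-1 + 420) = -36*√419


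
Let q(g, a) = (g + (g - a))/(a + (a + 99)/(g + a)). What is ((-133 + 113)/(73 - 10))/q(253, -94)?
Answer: 14941/300510 ≈ 0.049719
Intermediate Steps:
q(g, a) = (-a + 2*g)/(a + (99 + a)/(a + g))
((-133 + 113)/(73 - 10))/q(253, -94) = ((-133 + 113)/(73 - 10))/(((-1*(-94)**2 + 2*253**2 - 94*253)/(99 - 94 + (-94)**2 - 94*253))) = (-20/63)/(((-1*8836 + 2*64009 - 23782)/(99 - 94 + 8836 - 23782))) = (-20*1/63)/(((-8836 + 128018 - 23782)/(-14941))) = -20/(63*((-1/14941*95400))) = -20/(63*(-95400/14941)) = -20/63*(-14941/95400) = 14941/300510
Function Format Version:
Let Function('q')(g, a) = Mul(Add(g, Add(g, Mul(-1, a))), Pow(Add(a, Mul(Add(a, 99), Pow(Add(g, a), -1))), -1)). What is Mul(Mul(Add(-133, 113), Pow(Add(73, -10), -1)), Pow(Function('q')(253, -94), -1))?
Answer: Rational(14941, 300510) ≈ 0.049719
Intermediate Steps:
Function('q')(g, a) = Mul(Pow(Add(a, Mul(Pow(Add(a, g), -1), Add(99, a))), -1), Add(Mul(-1, a), Mul(2, g))) (Function('q')(g, a) = Mul(Add(Mul(-1, a), Mul(2, g)), Pow(Add(a, Mul(Add(99, a), Pow(Add(a, g), -1))), -1)) = Mul(Add(Mul(-1, a), Mul(2, g)), Pow(Add(a, Mul(Pow(Add(a, g), -1), Add(99, a))), -1)) = Mul(Pow(Add(a, Mul(Pow(Add(a, g), -1), Add(99, a))), -1), Add(Mul(-1, a), Mul(2, g))))
Mul(Mul(Add(-133, 113), Pow(Add(73, -10), -1)), Pow(Function('q')(253, -94), -1)) = Mul(Mul(Add(-133, 113), Pow(Add(73, -10), -1)), Pow(Mul(Pow(Add(99, -94, Pow(-94, 2), Mul(-94, 253)), -1), Add(Mul(-1, Pow(-94, 2)), Mul(2, Pow(253, 2)), Mul(-94, 253))), -1)) = Mul(Mul(-20, Pow(63, -1)), Pow(Mul(Pow(Add(99, -94, 8836, -23782), -1), Add(Mul(-1, 8836), Mul(2, 64009), -23782)), -1)) = Mul(Mul(-20, Rational(1, 63)), Pow(Mul(Pow(-14941, -1), Add(-8836, 128018, -23782)), -1)) = Mul(Rational(-20, 63), Pow(Mul(Rational(-1, 14941), 95400), -1)) = Mul(Rational(-20, 63), Pow(Rational(-95400, 14941), -1)) = Mul(Rational(-20, 63), Rational(-14941, 95400)) = Rational(14941, 300510)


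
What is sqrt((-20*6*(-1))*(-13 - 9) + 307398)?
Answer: 3*sqrt(33862) ≈ 552.05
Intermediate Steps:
sqrt((-20*6*(-1))*(-13 - 9) + 307398) = sqrt(-120*(-1)*(-22) + 307398) = sqrt(120*(-22) + 307398) = sqrt(-2640 + 307398) = sqrt(304758) = 3*sqrt(33862)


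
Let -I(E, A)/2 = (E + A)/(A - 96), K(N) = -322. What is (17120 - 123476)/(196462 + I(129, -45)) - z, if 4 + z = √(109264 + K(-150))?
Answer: 15968174/4616885 - √108942 ≈ -326.60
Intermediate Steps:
I(E, A) = -2*(A + E)/(-96 + A) (I(E, A) = -2*(E + A)/(A - 96) = -2*(A + E)/(-96 + A))
z = -4 + √108942 (z = -4 + √(109264 - 322) = -4 + √108942 ≈ 326.06)
(17120 - 123476)/(196462 + I(129, -45)) - z = (17120 - 123476)/(196462 + 2*(-1*(-45) - 1*129)/(-96 - 45)) - (-4 + √108942) = -106356/(196462 + 2*(45 - 129)/(-141)) + (4 - √108942) = -106356/(196462 + 2*(-1/141)*(-84)) + (4 - √108942) = -106356/(196462 + 56/47) + (4 - √108942) = -106356/9233770/47 + (4 - √108942) = -106356*47/9233770 + (4 - √108942) = -2499366/4616885 + (4 - √108942) = 15968174/4616885 - √108942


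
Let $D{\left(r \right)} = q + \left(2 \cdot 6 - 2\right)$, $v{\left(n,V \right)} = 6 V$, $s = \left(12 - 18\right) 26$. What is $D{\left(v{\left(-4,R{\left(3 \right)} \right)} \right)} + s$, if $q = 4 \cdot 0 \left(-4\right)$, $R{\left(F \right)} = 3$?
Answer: $-146$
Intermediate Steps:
$s = -156$ ($s = \left(-6\right) 26 = -156$)
$q = 0$ ($q = 0 \left(-4\right) = 0$)
$D{\left(r \right)} = 10$ ($D{\left(r \right)} = 0 + \left(2 \cdot 6 - 2\right) = 0 + \left(12 - 2\right) = 0 + 10 = 10$)
$D{\left(v{\left(-4,R{\left(3 \right)} \right)} \right)} + s = 10 - 156 = -146$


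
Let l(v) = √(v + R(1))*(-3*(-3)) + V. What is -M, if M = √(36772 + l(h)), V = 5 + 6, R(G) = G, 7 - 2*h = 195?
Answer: -3*√(4087 + I*√93) ≈ -191.79 - 0.22627*I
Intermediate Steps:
h = -94 (h = 7/2 - ½*195 = 7/2 - 195/2 = -94)
V = 11
l(v) = 11 + 9*√(1 + v) (l(v) = √(v + 1)*(-3*(-3)) + 11 = √(1 + v)*9 + 11 = 9*√(1 + v) + 11 = 11 + 9*√(1 + v))
M = √(36783 + 9*I*√93) (M = √(36772 + (11 + 9*√(1 - 94))) = √(36772 + (11 + 9*√(-93))) = √(36772 + (11 + 9*(I*√93))) = √(36772 + (11 + 9*I*√93)) = √(36783 + 9*I*√93) ≈ 191.79 + 0.226*I)
-M = -3*√(4087 + I*√93)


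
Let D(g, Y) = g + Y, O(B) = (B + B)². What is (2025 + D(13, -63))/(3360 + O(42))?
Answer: 1975/10416 ≈ 0.18961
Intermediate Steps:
O(B) = 4*B² (O(B) = (2*B)² = 4*B²)
D(g, Y) = Y + g
(2025 + D(13, -63))/(3360 + O(42)) = (2025 + (-63 + 13))/(3360 + 4*42²) = (2025 - 50)/(3360 + 4*1764) = 1975/(3360 + 7056) = 1975/10416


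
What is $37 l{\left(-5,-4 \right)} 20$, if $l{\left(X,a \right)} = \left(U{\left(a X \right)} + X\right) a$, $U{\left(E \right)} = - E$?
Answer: $74000$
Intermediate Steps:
$l{\left(X,a \right)} = a \left(X - X a\right)$ ($l{\left(X,a \right)} = \left(- a X + X\right) a = \left(- X a + X\right) a = \left(X - X a\right) a = a \left(X - X a\right)$)
$37 l{\left(-5,-4 \right)} 20 = 37 \left(\left(-5\right) \left(-4\right) \left(1 - -4\right)\right) 20 = 37 \left(\left(-5\right) \left(-4\right) \left(1 + 4\right)\right) 20 = 37 \left(\left(-5\right) \left(-4\right) 5\right) 20 = 37 \cdot 100 \cdot 20 = 3700 \cdot 20 = 74000$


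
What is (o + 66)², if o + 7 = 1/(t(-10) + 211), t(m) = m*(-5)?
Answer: 237160000/68121 ≈ 3481.5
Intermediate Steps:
t(m) = -5*m
o = -1826/261 (o = -7 + 1/(-5*(-10) + 211) = -7 + 1/(50 + 211) = -7 + 1/261 = -1826/261 ≈ -6.9962)
(o + 66)² = (-1826/261 + 66)² = (15400/261)² = 237160000/68121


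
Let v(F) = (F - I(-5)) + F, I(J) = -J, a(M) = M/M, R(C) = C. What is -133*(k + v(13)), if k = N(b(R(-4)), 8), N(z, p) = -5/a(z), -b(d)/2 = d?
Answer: -2128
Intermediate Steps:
a(M) = 1
b(d) = -2*d
v(F) = -5 + 2*F (v(F) = (F - (-1)*(-5)) + F = (F - 1*5) + F = (F - 5) + F = (-5 + F) + F = -5 + 2*F)
N(z, p) = -5 (N(z, p) = -5/1 = -5*1 = -5)
k = -5
-133*(k + v(13)) = -133*(-5 + (-5 + 2*13)) = -133*(-5 + (-5 + 26)) = -133*(-5 + 21) = -133*16 = -2128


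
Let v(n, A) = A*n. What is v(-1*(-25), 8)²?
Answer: 40000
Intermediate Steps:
v(-1*(-25), 8)² = (8*(-1*(-25)))² = (8*25)² = 200² = 40000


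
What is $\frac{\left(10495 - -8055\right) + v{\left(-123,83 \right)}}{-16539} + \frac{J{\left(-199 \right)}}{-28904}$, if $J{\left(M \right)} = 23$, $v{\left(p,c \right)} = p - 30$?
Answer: $- \frac{532127285}{478043256} \approx -1.1131$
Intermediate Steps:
$v{\left(p,c \right)} = -30 + p$
$\frac{\left(10495 - -8055\right) + v{\left(-123,83 \right)}}{-16539} + \frac{J{\left(-199 \right)}}{-28904} = \frac{\left(10495 - -8055\right) - 153}{-16539} + \frac{23}{-28904} = \left(\left(10495 + 8055\right) - 153\right) \left(- \frac{1}{16539}\right) + 23 \left(- \frac{1}{28904}\right) = \left(18550 - 153\right) \left(- \frac{1}{16539}\right) - \frac{23}{28904} = 18397 \left(- \frac{1}{16539}\right) - \frac{23}{28904} = - \frac{18397}{16539} - \frac{23}{28904} = - \frac{532127285}{478043256}$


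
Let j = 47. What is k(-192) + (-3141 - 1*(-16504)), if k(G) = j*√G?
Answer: 13363 + 376*I*√3 ≈ 13363.0 + 651.25*I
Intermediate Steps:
k(G) = 47*√G
k(-192) + (-3141 - 1*(-16504)) = 47*√(-192) + (-3141 - 1*(-16504)) = 47*(8*I*√3) + (-3141 + 16504) = 376*I*√3 + 13363 = 13363 + 376*I*√3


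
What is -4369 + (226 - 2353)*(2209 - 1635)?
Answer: -1225267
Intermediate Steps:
-4369 + (226 - 2353)*(2209 - 1635) = -4369 - 2127*574 = -4369 - 1220898 = -1225267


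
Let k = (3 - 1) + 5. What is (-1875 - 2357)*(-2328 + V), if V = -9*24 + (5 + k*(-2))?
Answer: 10804296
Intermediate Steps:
k = 7 (k = 2 + 5 = 7)
V = -225 (V = -9*24 + (5 + 7*(-2)) = -216 + (5 - 14) = -216 - 9 = -225)
(-1875 - 2357)*(-2328 + V) = (-1875 - 2357)*(-2328 - 225) = -4232*(-2553) = 10804296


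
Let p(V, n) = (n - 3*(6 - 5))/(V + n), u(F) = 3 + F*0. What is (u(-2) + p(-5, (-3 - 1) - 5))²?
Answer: 729/49 ≈ 14.878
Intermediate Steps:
u(F) = 3 (u(F) = 3 + 0 = 3)
p(V, n) = (-3 + n)/(V + n) (p(V, n) = (n - 3*1)/(V + n) = (n - 3)/(V + n) = (-3 + n)/(V + n))
(u(-2) + p(-5, (-3 - 1) - 5))² = (3 + (-3 + ((-3 - 1) - 5))/(-5 + ((-3 - 1) - 5)))² = (3 + (-3 + (-4 - 5))/(-5 + (-4 - 5)))² = (3 + (-3 - 9)/(-5 - 9))² = (3 - 12/(-14))² = (3 - 1/14*(-12))² = (3 + 6/7)² = (27/7)² = 729/49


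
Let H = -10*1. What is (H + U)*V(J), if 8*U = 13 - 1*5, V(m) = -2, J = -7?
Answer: 18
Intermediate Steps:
U = 1 (U = (13 - 1*5)/8 = (13 - 5)/8 = (1/8)*8 = 1)
H = -10
(H + U)*V(J) = (-10 + 1)*(-2) = -9*(-2) = 18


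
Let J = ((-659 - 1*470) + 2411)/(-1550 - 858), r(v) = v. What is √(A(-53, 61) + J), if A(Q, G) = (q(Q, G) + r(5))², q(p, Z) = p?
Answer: 5*√33391435/602 ≈ 47.994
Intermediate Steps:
A(Q, G) = (5 + Q)² (A(Q, G) = (Q + 5)² = (5 + Q)²)
J = -641/1204 (J = ((-659 - 470) + 2411)/(-2408) = (-1129 + 2411)*(-1/2408) = 1282*(-1/2408) = -641/1204 ≈ -0.53239)
√(A(-53, 61) + J) = √((5 - 53)² - 641/1204) = √((-48)² - 641/1204) = √(2304 - 641/1204) = √(2773375/1204) = 5*√33391435/602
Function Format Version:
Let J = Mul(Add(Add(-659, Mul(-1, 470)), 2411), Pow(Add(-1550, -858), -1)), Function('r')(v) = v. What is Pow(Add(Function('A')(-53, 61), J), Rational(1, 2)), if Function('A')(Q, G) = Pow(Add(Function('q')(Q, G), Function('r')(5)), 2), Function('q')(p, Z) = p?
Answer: Mul(Rational(5, 602), Pow(33391435, Rational(1, 2))) ≈ 47.994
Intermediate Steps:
Function('A')(Q, G) = Pow(Add(5, Q), 2) (Function('A')(Q, G) = Pow(Add(Q, 5), 2) = Pow(Add(5, Q), 2))
J = Rational(-641, 1204) (J = Mul(Add(Add(-659, -470), 2411), Pow(-2408, -1)) = Mul(Add(-1129, 2411), Rational(-1, 2408)) = Mul(1282, Rational(-1, 2408)) = Rational(-641, 1204) ≈ -0.53239)
Pow(Add(Function('A')(-53, 61), J), Rational(1, 2)) = Pow(Add(Pow(Add(5, -53), 2), Rational(-641, 1204)), Rational(1, 2)) = Pow(Add(Pow(-48, 2), Rational(-641, 1204)), Rational(1, 2)) = Pow(Add(2304, Rational(-641, 1204)), Rational(1, 2)) = Pow(Rational(2773375, 1204), Rational(1, 2)) = Mul(Rational(5, 602), Pow(33391435, Rational(1, 2)))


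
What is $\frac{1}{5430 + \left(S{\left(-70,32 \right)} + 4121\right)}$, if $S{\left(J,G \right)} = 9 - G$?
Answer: $\frac{1}{9528} \approx 0.00010495$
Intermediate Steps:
$\frac{1}{5430 + \left(S{\left(-70,32 \right)} + 4121\right)} = \frac{1}{5430 + \left(\left(9 - 32\right) + 4121\right)} = \frac{1}{5430 + \left(-23 + 4121\right)} = \frac{1}{5430 + 4098} = \frac{1}{9528}$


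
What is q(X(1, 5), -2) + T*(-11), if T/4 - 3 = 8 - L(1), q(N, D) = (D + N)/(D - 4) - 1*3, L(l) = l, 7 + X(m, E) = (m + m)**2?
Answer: -2653/6 ≈ -442.17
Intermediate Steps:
X(m, E) = -7 + 4*m**2 (X(m, E) = -7 + (m + m)**2 = -7 + (2*m)**2 = -7 + 4*m**2)
q(N, D) = -3 + (D + N)/(-4 + D) (q(N, D) = (D + N)/(-4 + D) - 3 = -3 + (D + N)/(-4 + D))
T = 40 (T = 12 + 4*(8 - 1*1) = 12 + 4*(8 - 1) = 12 + 4*7 = 12 + 28 = 40)
q(X(1, 5), -2) + T*(-11) = (12 + (-7 + 4*1**2) - 2*(-2))/(-4 - 2) + 40*(-11) = (12 + (-7 + 4*1) + 4)/(-6) - 440 = -(12 + (-7 + 4) + 4)/6 - 440 = -(12 - 3 + 4)/6 - 440 = -1/6*13 - 440 = -13/6 - 440 = -2653/6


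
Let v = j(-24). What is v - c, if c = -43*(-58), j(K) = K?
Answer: -2518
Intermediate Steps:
v = -24
c = 2494
v - c = -24 - 1*2494 = -24 - 2494 = -2518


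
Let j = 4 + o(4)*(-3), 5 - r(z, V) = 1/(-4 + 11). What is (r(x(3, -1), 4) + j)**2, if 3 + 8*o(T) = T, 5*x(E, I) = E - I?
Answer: 225625/3136 ≈ 71.947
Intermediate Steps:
x(E, I) = -I/5 + E/5 (x(E, I) = (E - I)/5 = -I/5 + E/5)
o(T) = -3/8 + T/8
r(z, V) = 34/7 (r(z, V) = 5 - 1/(-4 + 11) = 5 - 1/7 = 34/7)
j = 29/8 (j = 4 + (-3/8 + (1/8)*4)*(-3) = 4 + (-3/8 + 1/2)*(-3) = 4 + (1/8)*(-3) = 4 - 3/8 = 29/8 ≈ 3.6250)
(r(x(3, -1), 4) + j)**2 = (34/7 + 29/8)**2 = (475/56)**2 = 225625/3136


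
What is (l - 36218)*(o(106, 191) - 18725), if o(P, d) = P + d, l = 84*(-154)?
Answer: 905809912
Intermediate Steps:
l = -12936
(l - 36218)*(o(106, 191) - 18725) = (-12936 - 36218)*((106 + 191) - 18725) = -49154*(297 - 18725) = -49154*(-18428) = 905809912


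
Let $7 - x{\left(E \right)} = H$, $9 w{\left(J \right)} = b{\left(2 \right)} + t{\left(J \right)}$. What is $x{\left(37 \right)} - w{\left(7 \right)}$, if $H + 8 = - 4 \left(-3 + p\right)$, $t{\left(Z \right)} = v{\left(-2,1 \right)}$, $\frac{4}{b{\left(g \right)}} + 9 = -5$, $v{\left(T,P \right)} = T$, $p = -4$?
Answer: $- \frac{803}{63} \approx -12.746$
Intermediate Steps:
$b{\left(g \right)} = - \frac{2}{7}$ ($b{\left(g \right)} = \frac{4}{-9 - 5} = \frac{4}{-14} = 4 \left(- \frac{1}{14}\right) = - \frac{2}{7}$)
$t{\left(Z \right)} = -2$
$w{\left(J \right)} = - \frac{16}{63}$ ($w{\left(J \right)} = \frac{- \frac{2}{7} - 2}{9} = \frac{1}{9} \left(- \frac{16}{7}\right) = - \frac{16}{63}$)
$H = 20$ ($H = -8 - 4 \left(-3 - 4\right) = -8 - -28 = -8 + 28 = 20$)
$x{\left(E \right)} = -13$ ($x{\left(E \right)} = 7 - 20 = -13$)
$x{\left(37 \right)} - w{\left(7 \right)} = -13 - - \frac{16}{63} = -13 + \frac{16}{63} = - \frac{803}{63}$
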